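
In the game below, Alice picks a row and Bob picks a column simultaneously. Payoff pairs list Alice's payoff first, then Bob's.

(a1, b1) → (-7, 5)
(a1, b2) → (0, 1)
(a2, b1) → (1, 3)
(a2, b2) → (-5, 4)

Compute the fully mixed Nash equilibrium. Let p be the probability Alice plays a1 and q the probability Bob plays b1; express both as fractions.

p = 1/5, q = 5/13

In a mixed NE each player is indifferent between their pure strategies, so the opponent's mix sets the indifference.
Bob indifferent between b1 and b2: p·5 + (1−p)·3 = p·1 + (1−p)·4 ⟹ 3 + 2p = 4 + (-3)p ⟹ p = 1/5.
Alice indifferent between a1 and a2: q·(-7) + (1−q)·0 = q·1 + (1−q)·(-5) ⟹ 0 + (-7)q = (-5) + 6q ⟹ q = 5/13.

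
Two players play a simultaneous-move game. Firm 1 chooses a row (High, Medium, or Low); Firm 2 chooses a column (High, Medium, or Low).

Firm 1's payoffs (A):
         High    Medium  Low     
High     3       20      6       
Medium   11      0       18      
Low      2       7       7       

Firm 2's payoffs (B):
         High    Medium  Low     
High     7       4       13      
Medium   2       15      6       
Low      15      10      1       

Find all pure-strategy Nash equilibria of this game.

Find each player's best response to every opponent strategy; NE are the intersections.
Firm 1's best responses — vs High: Medium (payoff 11); vs Medium: High (payoff 20); vs Low: Medium (payoff 18).
Firm 2's best responses — vs High: Low (payoff 13); vs Medium: Medium (payoff 15); vs Low: High (payoff 15).
No cell has both players best-responding. For instance, Firm 1's best reply to Medium is High, but against High Firm 2 prefers Low over Medium.

There is no pure-strategy Nash equilibrium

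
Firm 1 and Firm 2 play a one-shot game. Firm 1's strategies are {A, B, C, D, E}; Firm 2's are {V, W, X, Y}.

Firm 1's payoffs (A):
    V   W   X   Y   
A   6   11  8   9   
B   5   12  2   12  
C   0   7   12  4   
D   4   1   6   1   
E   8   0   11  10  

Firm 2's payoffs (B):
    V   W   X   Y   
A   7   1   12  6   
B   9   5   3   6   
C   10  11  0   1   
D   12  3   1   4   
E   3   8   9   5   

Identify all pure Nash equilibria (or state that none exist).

None

Find each player's best response to every opponent strategy; NE are the intersections.
Firm 1's best responses — vs V: E (payoff 8); vs W: B (payoff 12); vs X: C (payoff 12); vs Y: B (payoff 12).
Firm 2's best responses — vs A: X (payoff 12); vs B: V (payoff 9); vs C: W (payoff 11); vs D: V (payoff 12); vs E: X (payoff 9).
No cell has both players best-responding. For instance, Firm 1's best reply to W is B, but against B Firm 2 prefers V over W.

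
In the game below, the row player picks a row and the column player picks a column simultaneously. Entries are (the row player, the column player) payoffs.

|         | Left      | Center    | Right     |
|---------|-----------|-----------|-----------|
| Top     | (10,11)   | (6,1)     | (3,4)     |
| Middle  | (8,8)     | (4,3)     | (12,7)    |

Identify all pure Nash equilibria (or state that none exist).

(Top, Left)

A profile is a Nash equilibrium when each player is best-responding to the other.
The row player's best responses — vs Left: Top (payoff 10); vs Center: Top (payoff 6); vs Right: Middle (payoff 12).
The column player's best responses — vs Top: Left (payoff 11); vs Middle: Left (payoff 8).
The only mutual best response is (Top, Left); neither player gains by switching there.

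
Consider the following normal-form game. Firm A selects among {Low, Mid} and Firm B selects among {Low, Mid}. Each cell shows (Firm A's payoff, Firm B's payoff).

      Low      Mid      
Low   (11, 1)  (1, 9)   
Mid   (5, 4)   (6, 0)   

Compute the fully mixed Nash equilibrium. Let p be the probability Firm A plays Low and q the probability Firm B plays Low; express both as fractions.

In a mixed NE each player is indifferent between their pure strategies, so the opponent's mix sets the indifference.
Firm B indifferent between Low and Mid: p·1 + (1−p)·4 = p·9 + (1−p)·0 ⟹ 4 + (-3)p = 0 + 9p ⟹ p = 1/3.
Firm A indifferent between Low and Mid: q·11 + (1−q)·1 = q·5 + (1−q)·6 ⟹ 1 + 10q = 6 + (-1)q ⟹ q = 5/11.

p = 1/3, q = 5/11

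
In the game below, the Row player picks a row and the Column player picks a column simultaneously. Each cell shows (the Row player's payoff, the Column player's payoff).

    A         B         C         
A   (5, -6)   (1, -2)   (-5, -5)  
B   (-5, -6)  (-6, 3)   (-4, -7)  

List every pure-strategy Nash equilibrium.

A profile is a Nash equilibrium when each player is best-responding to the other.
The Row player's best responses — vs A: A (payoff 5); vs B: A (payoff 1); vs C: B (payoff -4).
The Column player's best responses — vs A: B (payoff -2); vs B: B (payoff 3).
The only mutual best response is (A, B); neither player gains by switching there.

(A, B)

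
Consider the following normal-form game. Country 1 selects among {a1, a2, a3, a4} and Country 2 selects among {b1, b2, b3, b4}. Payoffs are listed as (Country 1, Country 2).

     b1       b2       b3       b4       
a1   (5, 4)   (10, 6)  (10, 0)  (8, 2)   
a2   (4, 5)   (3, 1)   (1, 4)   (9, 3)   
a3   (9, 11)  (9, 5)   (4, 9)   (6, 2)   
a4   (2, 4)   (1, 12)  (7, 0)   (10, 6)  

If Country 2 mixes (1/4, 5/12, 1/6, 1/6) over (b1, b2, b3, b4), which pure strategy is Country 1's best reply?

Country 1's best reply maximizes expected payoff against the mix.
a1: (1/4)·5 + (5/12)·10 + (1/6)·10 + (1/6)·8 = 101/12
a2: (1/4)·4 + (5/12)·3 + (1/6)·1 + (1/6)·9 = 47/12
a3: (1/4)·9 + (5/12)·9 + (1/6)·4 + (1/6)·6 = 23/3
a4: (1/4)·2 + (5/12)·1 + (1/6)·7 + (1/6)·10 = 15/4
Highest expected payoff is 101/12, from a1.

a1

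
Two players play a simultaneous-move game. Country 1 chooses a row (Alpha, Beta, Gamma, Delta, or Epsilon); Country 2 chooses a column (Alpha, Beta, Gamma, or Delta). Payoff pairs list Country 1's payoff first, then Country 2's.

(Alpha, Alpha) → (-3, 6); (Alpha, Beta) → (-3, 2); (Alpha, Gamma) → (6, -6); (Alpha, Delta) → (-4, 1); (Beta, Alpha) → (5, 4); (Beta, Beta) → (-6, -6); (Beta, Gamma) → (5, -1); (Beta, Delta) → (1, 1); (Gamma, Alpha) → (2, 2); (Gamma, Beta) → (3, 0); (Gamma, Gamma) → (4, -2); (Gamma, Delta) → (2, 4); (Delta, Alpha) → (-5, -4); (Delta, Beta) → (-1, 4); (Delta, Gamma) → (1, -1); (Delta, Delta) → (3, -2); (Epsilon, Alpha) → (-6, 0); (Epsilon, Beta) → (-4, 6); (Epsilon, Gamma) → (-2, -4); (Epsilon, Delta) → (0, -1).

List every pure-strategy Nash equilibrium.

(Beta, Alpha)

Find each player's best response to every opponent strategy; NE are the intersections.
Country 1's best responses — vs Alpha: Beta (payoff 5); vs Beta: Gamma (payoff 3); vs Gamma: Alpha (payoff 6); vs Delta: Delta (payoff 3).
Country 2's best responses — vs Alpha: Alpha (payoff 6); vs Beta: Alpha (payoff 4); vs Gamma: Delta (payoff 4); vs Delta: Beta (payoff 4); vs Epsilon: Beta (payoff 6).
The only mutual best response is (Beta, Alpha); neither player gains by switching there.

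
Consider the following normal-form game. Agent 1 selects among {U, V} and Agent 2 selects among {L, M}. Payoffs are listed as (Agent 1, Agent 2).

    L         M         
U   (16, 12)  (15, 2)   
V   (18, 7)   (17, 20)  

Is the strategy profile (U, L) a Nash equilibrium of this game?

Holding Agent 2 at L: Agent 1 gets 16 from U but could get 18 by switching to V. Agent 1 has a profitable deviation.

No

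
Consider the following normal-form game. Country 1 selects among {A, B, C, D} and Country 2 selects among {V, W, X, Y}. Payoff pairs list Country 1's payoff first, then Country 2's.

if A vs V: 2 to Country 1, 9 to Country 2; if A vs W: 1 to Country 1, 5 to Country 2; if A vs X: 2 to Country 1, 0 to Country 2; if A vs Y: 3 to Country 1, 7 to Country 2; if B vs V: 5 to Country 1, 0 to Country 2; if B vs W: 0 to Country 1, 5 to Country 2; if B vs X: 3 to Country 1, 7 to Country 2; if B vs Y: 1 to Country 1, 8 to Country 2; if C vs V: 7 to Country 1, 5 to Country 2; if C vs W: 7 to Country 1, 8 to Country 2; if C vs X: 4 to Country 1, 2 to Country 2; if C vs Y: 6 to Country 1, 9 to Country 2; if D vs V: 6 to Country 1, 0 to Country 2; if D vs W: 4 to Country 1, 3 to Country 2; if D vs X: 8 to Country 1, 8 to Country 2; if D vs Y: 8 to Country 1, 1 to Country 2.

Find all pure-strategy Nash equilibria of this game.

Check mutual best responses: a cell is a NE iff neither player can gain by unilaterally deviating.
Country 1's best responses — vs V: C (payoff 7); vs W: C (payoff 7); vs X: D (payoff 8); vs Y: D (payoff 8).
Country 2's best responses — vs A: V (payoff 9); vs B: Y (payoff 8); vs C: Y (payoff 9); vs D: X (payoff 8).
The only mutual best response is (D, X); neither player gains by switching there.

(D, X)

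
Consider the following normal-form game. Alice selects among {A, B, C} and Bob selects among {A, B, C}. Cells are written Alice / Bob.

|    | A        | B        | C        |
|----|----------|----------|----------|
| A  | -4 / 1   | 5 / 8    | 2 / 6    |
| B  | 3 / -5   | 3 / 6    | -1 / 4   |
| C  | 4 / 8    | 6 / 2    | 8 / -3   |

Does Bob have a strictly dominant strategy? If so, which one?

No strictly dominant strategy

A strategy is strictly dominant if it gives Bob a strictly higher payoff than every other strategy, against every choice by the opponent.
A is not dominant: against A, B gives 8 > 1.
B is not dominant: against C, A gives 8 > 2.
C is not dominant: against A, B gives 8 > 6.
No single strategy is best against every opponent action.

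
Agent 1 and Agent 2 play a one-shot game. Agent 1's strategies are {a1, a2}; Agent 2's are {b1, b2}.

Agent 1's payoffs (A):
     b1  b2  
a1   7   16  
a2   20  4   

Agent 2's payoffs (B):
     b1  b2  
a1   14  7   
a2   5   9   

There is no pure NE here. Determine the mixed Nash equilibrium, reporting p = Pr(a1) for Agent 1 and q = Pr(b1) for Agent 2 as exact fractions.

p = 4/11, q = 12/25

In a mixed NE each player is indifferent between their pure strategies, so the opponent's mix sets the indifference.
Agent 2 indifferent between b1 and b2: p·14 + (1−p)·5 = p·7 + (1−p)·9 ⟹ 5 + 9p = 9 + (-2)p ⟹ p = 4/11.
Agent 1 indifferent between a1 and a2: q·7 + (1−q)·16 = q·20 + (1−q)·4 ⟹ 16 + (-9)q = 4 + 16q ⟹ q = 12/25.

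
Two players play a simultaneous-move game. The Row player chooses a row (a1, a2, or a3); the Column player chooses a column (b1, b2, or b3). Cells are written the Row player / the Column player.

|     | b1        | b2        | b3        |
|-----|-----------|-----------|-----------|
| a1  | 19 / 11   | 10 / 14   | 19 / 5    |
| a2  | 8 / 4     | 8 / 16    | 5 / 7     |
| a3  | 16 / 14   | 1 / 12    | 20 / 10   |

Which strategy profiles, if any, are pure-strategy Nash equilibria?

A profile is a Nash equilibrium when each player is best-responding to the other.
The Row player's best responses — vs b1: a1 (payoff 19); vs b2: a1 (payoff 10); vs b3: a3 (payoff 20).
The Column player's best responses — vs a1: b2 (payoff 14); vs a2: b2 (payoff 16); vs a3: b1 (payoff 14).
The only mutual best response is (a1, b2); neither player gains by switching there.

(a1, b2)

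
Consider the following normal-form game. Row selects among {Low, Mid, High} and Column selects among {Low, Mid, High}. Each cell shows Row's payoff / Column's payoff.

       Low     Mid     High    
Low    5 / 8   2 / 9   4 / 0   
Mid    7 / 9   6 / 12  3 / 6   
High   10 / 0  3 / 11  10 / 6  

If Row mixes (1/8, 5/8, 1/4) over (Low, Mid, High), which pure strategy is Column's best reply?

Mid

Compute Column's expected payoff from each pure strategy against the given mix.
Low: (1/8)·8 + (5/8)·9 + (1/4)·0 = 53/8
Mid: (1/8)·9 + (5/8)·12 + (1/4)·11 = 91/8
High: (1/8)·0 + (5/8)·6 + (1/4)·6 = 21/4
Highest expected payoff is 91/8, from Mid.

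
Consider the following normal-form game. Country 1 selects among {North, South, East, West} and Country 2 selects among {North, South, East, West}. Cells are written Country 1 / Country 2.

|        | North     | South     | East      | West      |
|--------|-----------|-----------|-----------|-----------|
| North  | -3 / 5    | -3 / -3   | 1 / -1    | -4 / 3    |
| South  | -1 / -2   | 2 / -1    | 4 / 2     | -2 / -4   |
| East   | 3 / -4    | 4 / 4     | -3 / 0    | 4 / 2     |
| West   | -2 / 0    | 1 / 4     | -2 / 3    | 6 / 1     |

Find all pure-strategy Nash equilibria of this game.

(South, East) and (East, South)

A profile is a Nash equilibrium when each player is best-responding to the other.
Country 1's best responses — vs North: East (payoff 3); vs South: East (payoff 4); vs East: South (payoff 4); vs West: West (payoff 6).
Country 2's best responses — vs North: North (payoff 5); vs South: East (payoff 2); vs East: South (payoff 4); vs West: South (payoff 4).
Mutual best responses occur at (South, East) and (East, South); at each, neither player gains by switching.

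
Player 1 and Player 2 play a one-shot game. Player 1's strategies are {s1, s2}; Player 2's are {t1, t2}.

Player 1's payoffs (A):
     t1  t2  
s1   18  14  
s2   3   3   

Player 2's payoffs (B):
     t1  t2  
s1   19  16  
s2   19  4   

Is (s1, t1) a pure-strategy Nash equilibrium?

Yes

Holding Player 2 at t1: Player 1 gets 18 from s1, versus 3 from s2. No profitable deviation for Player 1.
Holding Player 1 at s1: Player 2 gets 19 from t1, versus 16 from t2. No profitable deviation for Player 2 either.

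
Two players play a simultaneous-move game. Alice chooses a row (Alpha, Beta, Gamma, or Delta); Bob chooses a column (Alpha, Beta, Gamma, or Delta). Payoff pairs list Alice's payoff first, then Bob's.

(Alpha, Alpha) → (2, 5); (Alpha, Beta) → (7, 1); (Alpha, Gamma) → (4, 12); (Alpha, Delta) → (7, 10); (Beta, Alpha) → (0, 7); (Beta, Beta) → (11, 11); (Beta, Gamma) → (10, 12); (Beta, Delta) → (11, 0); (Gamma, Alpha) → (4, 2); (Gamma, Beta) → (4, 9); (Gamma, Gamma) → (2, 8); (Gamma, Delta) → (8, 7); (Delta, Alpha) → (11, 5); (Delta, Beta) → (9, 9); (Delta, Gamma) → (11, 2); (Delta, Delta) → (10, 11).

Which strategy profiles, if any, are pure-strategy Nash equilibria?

There is no pure-strategy Nash equilibrium

Check mutual best responses: a cell is a NE iff neither player can gain by unilaterally deviating.
Alice's best responses — vs Alpha: Delta (payoff 11); vs Beta: Beta (payoff 11); vs Gamma: Delta (payoff 11); vs Delta: Beta (payoff 11).
Bob's best responses — vs Alpha: Gamma (payoff 12); vs Beta: Gamma (payoff 12); vs Gamma: Beta (payoff 9); vs Delta: Delta (payoff 11).
No cell has both players best-responding. For instance, Alice's best reply to Beta is Beta, but against Beta Bob prefers Gamma over Beta.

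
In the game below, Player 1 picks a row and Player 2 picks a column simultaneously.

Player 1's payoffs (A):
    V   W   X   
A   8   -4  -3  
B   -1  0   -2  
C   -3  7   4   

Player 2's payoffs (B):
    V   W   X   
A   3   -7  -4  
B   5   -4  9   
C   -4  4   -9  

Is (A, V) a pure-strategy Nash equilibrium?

Holding Player 2 at V: Player 1 gets 8 from A, versus -1 from B, -3 from C. No profitable deviation for Player 1.
Holding Player 1 at A: Player 2 gets 3 from V, versus -7 from W, -4 from X. No profitable deviation for Player 2 either.

Yes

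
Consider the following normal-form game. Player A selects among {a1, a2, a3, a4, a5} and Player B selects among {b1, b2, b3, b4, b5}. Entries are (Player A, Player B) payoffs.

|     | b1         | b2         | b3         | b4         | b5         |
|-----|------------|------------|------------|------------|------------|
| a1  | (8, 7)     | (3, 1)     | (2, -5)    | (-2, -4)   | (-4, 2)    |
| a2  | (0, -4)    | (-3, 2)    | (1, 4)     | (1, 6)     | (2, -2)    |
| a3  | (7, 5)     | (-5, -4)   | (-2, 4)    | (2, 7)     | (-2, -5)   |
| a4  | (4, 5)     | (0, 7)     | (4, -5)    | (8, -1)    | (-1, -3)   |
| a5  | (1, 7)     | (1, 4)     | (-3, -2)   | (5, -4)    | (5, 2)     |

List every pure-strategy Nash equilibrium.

Find each player's best response to every opponent strategy; NE are the intersections.
Player A's best responses — vs b1: a1 (payoff 8); vs b2: a1 (payoff 3); vs b3: a4 (payoff 4); vs b4: a4 (payoff 8); vs b5: a5 (payoff 5).
Player B's best responses — vs a1: b1 (payoff 7); vs a2: b4 (payoff 6); vs a3: b4 (payoff 7); vs a4: b2 (payoff 7); vs a5: b1 (payoff 7).
The only mutual best response is (a1, b1); neither player gains by switching there.

(a1, b1)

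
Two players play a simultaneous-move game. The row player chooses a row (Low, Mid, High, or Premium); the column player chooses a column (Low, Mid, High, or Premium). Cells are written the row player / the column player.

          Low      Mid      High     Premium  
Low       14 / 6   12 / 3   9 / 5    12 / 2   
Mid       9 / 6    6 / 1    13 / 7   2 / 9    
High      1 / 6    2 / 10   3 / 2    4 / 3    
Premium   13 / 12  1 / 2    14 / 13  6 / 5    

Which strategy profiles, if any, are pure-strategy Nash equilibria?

(Low, Low) and (Premium, High)

Check mutual best responses: a cell is a NE iff neither player can gain by unilaterally deviating.
The row player's best responses — vs Low: Low (payoff 14); vs Mid: Low (payoff 12); vs High: Premium (payoff 14); vs Premium: Low (payoff 12).
The column player's best responses — vs Low: Low (payoff 6); vs Mid: Premium (payoff 9); vs High: Mid (payoff 10); vs Premium: High (payoff 13).
Mutual best responses occur at (Low, Low) and (Premium, High); at each, neither player gains by switching.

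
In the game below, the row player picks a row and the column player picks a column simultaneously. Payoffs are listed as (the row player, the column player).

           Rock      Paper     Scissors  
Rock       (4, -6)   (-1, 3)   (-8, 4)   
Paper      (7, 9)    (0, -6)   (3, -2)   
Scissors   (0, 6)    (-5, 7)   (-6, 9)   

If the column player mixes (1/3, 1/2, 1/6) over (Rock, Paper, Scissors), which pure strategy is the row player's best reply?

Compute the row player's expected payoff from each pure strategy against the given mix.
Rock: (1/3)·4 + (1/2)·(-1) + (1/6)·(-8) = -1/2
Paper: (1/3)·7 + (1/2)·0 + (1/6)·3 = 17/6
Scissors: (1/3)·0 + (1/2)·(-5) + (1/6)·(-6) = -7/2
Highest expected payoff is 17/6, from Paper.

Paper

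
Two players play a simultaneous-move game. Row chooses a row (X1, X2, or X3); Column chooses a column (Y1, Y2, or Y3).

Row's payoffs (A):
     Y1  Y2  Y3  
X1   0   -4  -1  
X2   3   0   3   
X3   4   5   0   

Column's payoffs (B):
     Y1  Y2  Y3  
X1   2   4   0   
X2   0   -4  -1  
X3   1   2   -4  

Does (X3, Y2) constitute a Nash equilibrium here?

Holding Column at Y2: Row gets 5 from X3, versus -4 from X1, 0 from X2. No profitable deviation for Row.
Holding Row at X3: Column gets 2 from Y2, versus 1 from Y1, -4 from Y3. No profitable deviation for Column either.

Yes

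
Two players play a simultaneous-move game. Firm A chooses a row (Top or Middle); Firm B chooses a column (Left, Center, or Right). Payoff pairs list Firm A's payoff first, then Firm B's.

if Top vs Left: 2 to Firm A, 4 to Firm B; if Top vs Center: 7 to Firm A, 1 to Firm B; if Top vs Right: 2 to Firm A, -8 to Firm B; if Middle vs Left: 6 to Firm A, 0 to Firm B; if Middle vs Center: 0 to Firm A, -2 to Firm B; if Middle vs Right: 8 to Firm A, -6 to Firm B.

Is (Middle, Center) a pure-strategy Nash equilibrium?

Holding Firm B at Center: Firm A gets 0 from Middle but could get 7 by switching to Top. Firm A has a profitable deviation.

No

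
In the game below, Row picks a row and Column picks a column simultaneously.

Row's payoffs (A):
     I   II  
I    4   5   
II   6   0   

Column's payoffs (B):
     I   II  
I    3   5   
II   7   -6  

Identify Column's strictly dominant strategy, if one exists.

No strictly dominant strategy

Check whether one of Column's strategies beats all alternatives regardless of what the opponent does.
I is not dominant: against I, II gives 5 > 3.
II is not dominant: against II, I gives 7 > -6.
No single strategy is best against every opponent action.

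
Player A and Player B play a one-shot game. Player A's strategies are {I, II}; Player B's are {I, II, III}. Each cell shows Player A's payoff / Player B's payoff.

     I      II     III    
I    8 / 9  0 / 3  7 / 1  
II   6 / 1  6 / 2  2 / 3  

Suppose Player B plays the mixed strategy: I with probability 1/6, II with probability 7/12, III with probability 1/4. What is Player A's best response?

Player A's best reply maximizes expected payoff against the mix.
I: (1/6)·8 + (7/12)·0 + (1/4)·7 = 37/12
II: (1/6)·6 + (7/12)·6 + (1/4)·2 = 5
Highest expected payoff is 5, from II.

II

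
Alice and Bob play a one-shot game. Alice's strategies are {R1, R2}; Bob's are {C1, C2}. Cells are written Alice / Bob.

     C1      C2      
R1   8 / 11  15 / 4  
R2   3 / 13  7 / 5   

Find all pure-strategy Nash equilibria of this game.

(R1, C1)

Check mutual best responses: a cell is a NE iff neither player can gain by unilaterally deviating.
Alice's best responses — vs C1: R1 (payoff 8); vs C2: R1 (payoff 15).
Bob's best responses — vs R1: C1 (payoff 11); vs R2: C1 (payoff 13).
The only mutual best response is (R1, C1); neither player gains by switching there.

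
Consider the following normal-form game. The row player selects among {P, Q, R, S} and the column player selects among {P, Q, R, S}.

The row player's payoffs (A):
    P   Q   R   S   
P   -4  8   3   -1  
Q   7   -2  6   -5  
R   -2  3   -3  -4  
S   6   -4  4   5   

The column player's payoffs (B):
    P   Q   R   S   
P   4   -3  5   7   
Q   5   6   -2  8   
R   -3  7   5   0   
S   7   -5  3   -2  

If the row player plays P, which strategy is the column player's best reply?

With the row player fixed at P, the column player's payoffs are: P → 4, Q → -3, R → 5, S → 7.
The maximum is 7, achieved by S.

S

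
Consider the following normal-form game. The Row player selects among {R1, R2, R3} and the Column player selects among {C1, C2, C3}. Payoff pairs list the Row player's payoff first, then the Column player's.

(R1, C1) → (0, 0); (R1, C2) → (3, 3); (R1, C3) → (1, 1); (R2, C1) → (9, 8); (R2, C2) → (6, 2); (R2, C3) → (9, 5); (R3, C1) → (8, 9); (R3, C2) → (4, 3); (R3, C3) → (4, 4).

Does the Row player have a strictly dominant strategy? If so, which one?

Check whether one of the Row player's strategies beats all alternatives regardless of what the opponent does.
R2 strictly dominates: vs C1: 9 > each of {0, 8}; vs C2: 6 > each of {3, 4}; vs C3: 9 > each of {1, 4}.

R2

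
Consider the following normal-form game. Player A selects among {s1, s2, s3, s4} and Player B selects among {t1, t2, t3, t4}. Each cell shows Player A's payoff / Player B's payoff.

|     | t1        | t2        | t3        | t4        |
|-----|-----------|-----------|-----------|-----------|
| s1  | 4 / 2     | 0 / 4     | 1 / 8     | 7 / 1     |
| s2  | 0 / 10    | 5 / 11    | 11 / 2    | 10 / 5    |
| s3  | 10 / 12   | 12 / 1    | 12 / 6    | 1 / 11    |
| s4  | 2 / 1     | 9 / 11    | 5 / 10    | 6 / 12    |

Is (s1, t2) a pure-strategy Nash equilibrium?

Holding Player B at t2: Player A gets 0 from s1 but could get 12 by switching to s3. Player A has a profitable deviation.

No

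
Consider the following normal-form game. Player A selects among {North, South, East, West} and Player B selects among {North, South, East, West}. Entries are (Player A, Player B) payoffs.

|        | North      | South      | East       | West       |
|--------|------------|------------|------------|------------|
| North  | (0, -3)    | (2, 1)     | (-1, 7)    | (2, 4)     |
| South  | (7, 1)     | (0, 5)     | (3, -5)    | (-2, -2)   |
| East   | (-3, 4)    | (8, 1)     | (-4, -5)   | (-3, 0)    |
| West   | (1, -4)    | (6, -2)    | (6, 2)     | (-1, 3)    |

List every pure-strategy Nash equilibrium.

A profile is a Nash equilibrium when each player is best-responding to the other.
Player A's best responses — vs North: South (payoff 7); vs South: East (payoff 8); vs East: West (payoff 6); vs West: North (payoff 2).
Player B's best responses — vs North: East (payoff 7); vs South: South (payoff 5); vs East: North (payoff 4); vs West: West (payoff 3).
No cell has both players best-responding. For instance, Player A's best reply to South is East, but against East Player B prefers North over South.

No pure-strategy Nash equilibrium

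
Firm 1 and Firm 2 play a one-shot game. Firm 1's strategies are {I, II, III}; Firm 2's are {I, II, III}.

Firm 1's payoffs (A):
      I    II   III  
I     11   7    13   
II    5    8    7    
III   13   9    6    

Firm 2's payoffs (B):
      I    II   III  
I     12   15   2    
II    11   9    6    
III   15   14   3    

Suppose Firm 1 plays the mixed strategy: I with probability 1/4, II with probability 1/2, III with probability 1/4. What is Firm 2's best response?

I

Compute Firm 2's expected payoff from each pure strategy against the given mix.
I: (1/4)·12 + (1/2)·11 + (1/4)·15 = 49/4
II: (1/4)·15 + (1/2)·9 + (1/4)·14 = 47/4
III: (1/4)·2 + (1/2)·6 + (1/4)·3 = 17/4
Highest expected payoff is 49/4, from I.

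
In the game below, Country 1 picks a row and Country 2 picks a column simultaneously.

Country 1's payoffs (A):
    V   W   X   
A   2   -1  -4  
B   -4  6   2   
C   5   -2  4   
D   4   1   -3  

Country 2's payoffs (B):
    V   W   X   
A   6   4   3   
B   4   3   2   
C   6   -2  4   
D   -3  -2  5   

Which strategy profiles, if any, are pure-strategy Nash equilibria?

Check mutual best responses: a cell is a NE iff neither player can gain by unilaterally deviating.
Country 1's best responses — vs V: C (payoff 5); vs W: B (payoff 6); vs X: C (payoff 4).
Country 2's best responses — vs A: V (payoff 6); vs B: V (payoff 4); vs C: V (payoff 6); vs D: X (payoff 5).
The only mutual best response is (C, V); neither player gains by switching there.

(C, V)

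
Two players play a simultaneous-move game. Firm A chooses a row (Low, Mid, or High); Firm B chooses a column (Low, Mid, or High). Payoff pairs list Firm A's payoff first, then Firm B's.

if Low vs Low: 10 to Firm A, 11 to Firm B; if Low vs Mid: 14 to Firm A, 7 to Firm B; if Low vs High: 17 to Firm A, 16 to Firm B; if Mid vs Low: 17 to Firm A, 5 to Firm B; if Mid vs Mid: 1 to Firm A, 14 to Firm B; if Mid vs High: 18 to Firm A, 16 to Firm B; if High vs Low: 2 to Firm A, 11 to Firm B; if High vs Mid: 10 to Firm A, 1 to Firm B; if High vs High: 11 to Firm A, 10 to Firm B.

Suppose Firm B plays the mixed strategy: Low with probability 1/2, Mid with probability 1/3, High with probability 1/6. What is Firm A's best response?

Compute Firm A's expected payoff from each pure strategy against the given mix.
Low: (1/2)·10 + (1/3)·14 + (1/6)·17 = 25/2
Mid: (1/2)·17 + (1/3)·1 + (1/6)·18 = 71/6
High: (1/2)·2 + (1/3)·10 + (1/6)·11 = 37/6
Highest expected payoff is 25/2, from Low.

Low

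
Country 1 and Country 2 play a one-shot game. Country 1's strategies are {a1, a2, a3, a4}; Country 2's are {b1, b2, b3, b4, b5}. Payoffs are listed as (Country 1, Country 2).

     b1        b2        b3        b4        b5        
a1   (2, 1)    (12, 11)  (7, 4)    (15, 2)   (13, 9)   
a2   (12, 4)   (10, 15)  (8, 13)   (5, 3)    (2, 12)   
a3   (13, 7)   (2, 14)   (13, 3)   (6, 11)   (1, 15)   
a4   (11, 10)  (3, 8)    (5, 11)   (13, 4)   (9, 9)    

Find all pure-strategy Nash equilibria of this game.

A profile is a Nash equilibrium when each player is best-responding to the other.
Country 1's best responses — vs b1: a3 (payoff 13); vs b2: a1 (payoff 12); vs b3: a3 (payoff 13); vs b4: a1 (payoff 15); vs b5: a1 (payoff 13).
Country 2's best responses — vs a1: b2 (payoff 11); vs a2: b2 (payoff 15); vs a3: b5 (payoff 15); vs a4: b3 (payoff 11).
The only mutual best response is (a1, b2); neither player gains by switching there.

(a1, b2)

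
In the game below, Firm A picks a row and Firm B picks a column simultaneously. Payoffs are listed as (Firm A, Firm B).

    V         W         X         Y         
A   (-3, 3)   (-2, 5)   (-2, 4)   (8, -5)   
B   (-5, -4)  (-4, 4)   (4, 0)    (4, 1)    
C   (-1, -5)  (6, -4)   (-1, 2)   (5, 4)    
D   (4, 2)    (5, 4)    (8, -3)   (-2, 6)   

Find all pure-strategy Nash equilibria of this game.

None

A profile is a Nash equilibrium when each player is best-responding to the other.
Firm A's best responses — vs V: D (payoff 4); vs W: C (payoff 6); vs X: D (payoff 8); vs Y: A (payoff 8).
Firm B's best responses — vs A: W (payoff 5); vs B: W (payoff 4); vs C: Y (payoff 4); vs D: Y (payoff 6).
No cell has both players best-responding. For instance, Firm A's best reply to V is D, but against D Firm B prefers Y over V.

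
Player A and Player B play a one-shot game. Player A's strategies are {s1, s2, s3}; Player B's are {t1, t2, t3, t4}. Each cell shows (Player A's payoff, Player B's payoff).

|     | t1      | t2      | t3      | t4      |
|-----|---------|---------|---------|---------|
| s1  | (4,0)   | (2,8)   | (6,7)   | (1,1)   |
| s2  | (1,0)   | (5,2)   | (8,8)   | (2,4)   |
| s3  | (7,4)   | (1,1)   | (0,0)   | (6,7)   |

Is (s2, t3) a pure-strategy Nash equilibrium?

Holding Player B at t3: Player A gets 8 from s2, versus 6 from s1, 0 from s3. No profitable deviation for Player A.
Holding Player A at s2: Player B gets 8 from t3, versus 0 from t1, 2 from t2, 4 from t4. No profitable deviation for Player B either.

Yes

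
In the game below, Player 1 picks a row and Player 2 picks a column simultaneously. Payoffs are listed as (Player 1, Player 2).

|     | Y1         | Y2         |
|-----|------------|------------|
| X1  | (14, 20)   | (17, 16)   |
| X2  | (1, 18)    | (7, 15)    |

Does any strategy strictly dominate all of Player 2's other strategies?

Check whether one of Player 2's strategies beats all alternatives regardless of what the opponent does.
Y1 strictly dominates: vs X1: 20 > 16; vs X2: 18 > 15.

Y1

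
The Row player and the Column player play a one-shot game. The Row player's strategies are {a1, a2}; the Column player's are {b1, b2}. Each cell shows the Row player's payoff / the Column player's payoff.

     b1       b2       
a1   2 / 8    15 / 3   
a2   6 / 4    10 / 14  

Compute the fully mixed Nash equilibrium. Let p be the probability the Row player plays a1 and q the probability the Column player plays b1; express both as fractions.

p = 2/3, q = 5/9

Each player's mixing probability is pinned down by making the *other* player indifferent.
The Column player indifferent between b1 and b2: p·8 + (1−p)·4 = p·3 + (1−p)·14 ⟹ 4 + 4p = 14 + (-11)p ⟹ p = 2/3.
The Row player indifferent between a1 and a2: q·2 + (1−q)·15 = q·6 + (1−q)·10 ⟹ 15 + (-13)q = 10 + (-4)q ⟹ q = 5/9.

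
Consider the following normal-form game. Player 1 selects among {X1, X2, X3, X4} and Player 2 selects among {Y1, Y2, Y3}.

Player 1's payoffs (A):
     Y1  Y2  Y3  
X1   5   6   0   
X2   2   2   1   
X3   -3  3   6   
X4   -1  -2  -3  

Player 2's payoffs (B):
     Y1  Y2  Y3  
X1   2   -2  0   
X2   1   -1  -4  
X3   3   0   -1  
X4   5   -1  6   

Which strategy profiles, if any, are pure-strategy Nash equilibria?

(X1, Y1)

Check mutual best responses: a cell is a NE iff neither player can gain by unilaterally deviating.
Player 1's best responses — vs Y1: X1 (payoff 5); vs Y2: X1 (payoff 6); vs Y3: X3 (payoff 6).
Player 2's best responses — vs X1: Y1 (payoff 2); vs X2: Y1 (payoff 1); vs X3: Y1 (payoff 3); vs X4: Y3 (payoff 6).
The only mutual best response is (X1, Y1); neither player gains by switching there.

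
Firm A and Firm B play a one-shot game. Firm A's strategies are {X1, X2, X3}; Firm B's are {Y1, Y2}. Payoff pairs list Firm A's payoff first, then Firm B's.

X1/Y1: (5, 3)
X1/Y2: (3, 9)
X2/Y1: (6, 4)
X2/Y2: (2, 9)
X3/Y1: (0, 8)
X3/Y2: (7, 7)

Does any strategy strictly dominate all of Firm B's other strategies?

A strategy is strictly dominant if it gives Firm B a strictly higher payoff than every other strategy, against every choice by the opponent.
Y1 is not dominant: against X1, Y2 gives 9 > 3.
Y2 is not dominant: against X3, Y1 gives 8 > 7.
No single strategy is best against every opponent action.

No strictly dominant strategy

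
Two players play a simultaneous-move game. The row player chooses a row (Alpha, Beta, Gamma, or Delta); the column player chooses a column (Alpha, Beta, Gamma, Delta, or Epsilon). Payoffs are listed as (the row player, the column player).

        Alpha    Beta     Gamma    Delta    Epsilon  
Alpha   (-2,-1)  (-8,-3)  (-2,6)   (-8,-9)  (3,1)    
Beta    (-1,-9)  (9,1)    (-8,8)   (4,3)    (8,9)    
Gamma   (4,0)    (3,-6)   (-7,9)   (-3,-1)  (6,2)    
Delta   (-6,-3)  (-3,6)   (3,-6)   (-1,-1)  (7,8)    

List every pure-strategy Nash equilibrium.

Find each player's best response to every opponent strategy; NE are the intersections.
The row player's best responses — vs Alpha: Gamma (payoff 4); vs Beta: Beta (payoff 9); vs Gamma: Delta (payoff 3); vs Delta: Beta (payoff 4); vs Epsilon: Beta (payoff 8).
The column player's best responses — vs Alpha: Gamma (payoff 6); vs Beta: Epsilon (payoff 9); vs Gamma: Gamma (payoff 9); vs Delta: Epsilon (payoff 8).
The only mutual best response is (Beta, Epsilon); neither player gains by switching there.

(Beta, Epsilon)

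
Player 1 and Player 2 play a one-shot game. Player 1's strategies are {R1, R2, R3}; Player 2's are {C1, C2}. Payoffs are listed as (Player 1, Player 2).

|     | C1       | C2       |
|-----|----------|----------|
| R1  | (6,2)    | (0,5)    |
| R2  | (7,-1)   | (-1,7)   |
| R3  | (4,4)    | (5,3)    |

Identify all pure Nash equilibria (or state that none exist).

No pure-strategy Nash equilibrium

Check mutual best responses: a cell is a NE iff neither player can gain by unilaterally deviating.
Player 1's best responses — vs C1: R2 (payoff 7); vs C2: R3 (payoff 5).
Player 2's best responses — vs R1: C2 (payoff 5); vs R2: C2 (payoff 7); vs R3: C1 (payoff 4).
No cell has both players best-responding. For instance, Player 1's best reply to C2 is R3, but against R3 Player 2 prefers C1 over C2.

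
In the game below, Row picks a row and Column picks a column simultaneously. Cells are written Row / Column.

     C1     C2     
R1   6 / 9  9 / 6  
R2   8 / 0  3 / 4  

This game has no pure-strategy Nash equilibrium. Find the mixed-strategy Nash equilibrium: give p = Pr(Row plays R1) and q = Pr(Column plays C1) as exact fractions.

In a mixed NE each player is indifferent between their pure strategies, so the opponent's mix sets the indifference.
Column indifferent between C1 and C2: p·9 + (1−p)·0 = p·6 + (1−p)·4 ⟹ 0 + 9p = 4 + 2p ⟹ p = 4/7.
Row indifferent between R1 and R2: q·6 + (1−q)·9 = q·8 + (1−q)·3 ⟹ 9 + (-3)q = 3 + 5q ⟹ q = 3/4.

p = 4/7, q = 3/4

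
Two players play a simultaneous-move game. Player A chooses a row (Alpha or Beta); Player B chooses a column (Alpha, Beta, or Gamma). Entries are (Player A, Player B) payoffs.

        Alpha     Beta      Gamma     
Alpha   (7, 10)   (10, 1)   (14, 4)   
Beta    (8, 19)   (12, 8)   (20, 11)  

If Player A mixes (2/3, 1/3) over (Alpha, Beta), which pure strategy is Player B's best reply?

Alpha

Player B's best reply maximizes expected payoff against the mix.
Alpha: (2/3)·10 + (1/3)·19 = 13
Beta: (2/3)·1 + (1/3)·8 = 10/3
Gamma: (2/3)·4 + (1/3)·11 = 19/3
Highest expected payoff is 13, from Alpha.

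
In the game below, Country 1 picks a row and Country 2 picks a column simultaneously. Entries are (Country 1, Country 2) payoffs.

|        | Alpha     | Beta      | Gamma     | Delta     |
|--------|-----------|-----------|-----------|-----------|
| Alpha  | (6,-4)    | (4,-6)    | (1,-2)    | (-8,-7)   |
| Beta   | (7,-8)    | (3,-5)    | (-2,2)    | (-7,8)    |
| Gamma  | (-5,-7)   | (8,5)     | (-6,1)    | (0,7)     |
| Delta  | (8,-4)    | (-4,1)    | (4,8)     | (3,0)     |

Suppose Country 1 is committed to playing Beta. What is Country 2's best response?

With Country 1 fixed at Beta, Country 2's payoffs are: Alpha → -8, Beta → -5, Gamma → 2, Delta → 8.
The maximum is 8, achieved by Delta.

Delta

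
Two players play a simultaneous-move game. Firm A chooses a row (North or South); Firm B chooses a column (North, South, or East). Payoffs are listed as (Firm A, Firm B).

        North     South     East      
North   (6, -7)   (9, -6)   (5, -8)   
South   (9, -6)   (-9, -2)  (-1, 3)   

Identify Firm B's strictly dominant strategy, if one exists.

No strictly dominant strategy

Check whether one of Firm B's strategies beats all alternatives regardless of what the opponent does.
North is not dominant: against North, South gives -6 > -7.
South is not dominant: against South, East gives 3 > -2.
East is not dominant: against North, North gives -7 > -8.
No single strategy is best against every opponent action.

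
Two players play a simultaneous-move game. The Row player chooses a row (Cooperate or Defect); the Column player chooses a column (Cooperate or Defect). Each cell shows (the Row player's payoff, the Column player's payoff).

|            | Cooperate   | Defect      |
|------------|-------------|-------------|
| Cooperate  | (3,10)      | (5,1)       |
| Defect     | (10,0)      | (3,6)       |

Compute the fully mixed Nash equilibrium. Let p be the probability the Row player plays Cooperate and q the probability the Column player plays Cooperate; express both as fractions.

p = 2/5, q = 2/9

In a mixed NE each player is indifferent between their pure strategies, so the opponent's mix sets the indifference.
The Column player indifferent between Cooperate and Defect: p·10 + (1−p)·0 = p·1 + (1−p)·6 ⟹ 0 + 10p = 6 + (-5)p ⟹ p = 2/5.
The Row player indifferent between Cooperate and Defect: q·3 + (1−q)·5 = q·10 + (1−q)·3 ⟹ 5 + (-2)q = 3 + 7q ⟹ q = 2/9.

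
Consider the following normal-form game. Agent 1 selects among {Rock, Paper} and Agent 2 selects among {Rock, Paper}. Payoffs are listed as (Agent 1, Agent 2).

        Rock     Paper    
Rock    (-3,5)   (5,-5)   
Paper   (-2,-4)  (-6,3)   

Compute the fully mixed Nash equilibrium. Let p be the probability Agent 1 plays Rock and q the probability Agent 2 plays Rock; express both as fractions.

Each player's mixing probability is pinned down by making the *other* player indifferent.
Agent 2 indifferent between Rock and Paper: p·5 + (1−p)·(-4) = p·(-5) + (1−p)·3 ⟹ (-4) + 9p = 3 + (-8)p ⟹ p = 7/17.
Agent 1 indifferent between Rock and Paper: q·(-3) + (1−q)·5 = q·(-2) + (1−q)·(-6) ⟹ 5 + (-8)q = (-6) + 4q ⟹ q = 11/12.

p = 7/17, q = 11/12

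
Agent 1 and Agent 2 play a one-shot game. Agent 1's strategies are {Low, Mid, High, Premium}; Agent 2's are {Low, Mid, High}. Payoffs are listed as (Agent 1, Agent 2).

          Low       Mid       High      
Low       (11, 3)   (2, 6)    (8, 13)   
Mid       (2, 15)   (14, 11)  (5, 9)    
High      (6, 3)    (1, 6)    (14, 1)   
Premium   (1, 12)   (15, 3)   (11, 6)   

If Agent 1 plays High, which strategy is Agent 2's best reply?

With Agent 1 fixed at High, Agent 2's payoffs are: Low → 3, Mid → 6, High → 1.
The maximum is 6, achieved by Mid.

Mid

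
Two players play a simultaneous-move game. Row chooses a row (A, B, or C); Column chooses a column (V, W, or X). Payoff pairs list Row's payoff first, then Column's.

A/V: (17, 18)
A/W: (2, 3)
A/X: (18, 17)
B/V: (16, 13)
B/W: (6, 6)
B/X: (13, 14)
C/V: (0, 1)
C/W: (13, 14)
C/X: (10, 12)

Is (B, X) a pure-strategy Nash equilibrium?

Holding Column at X: Row gets 13 from B but could get 18 by switching to A. Row has a profitable deviation.

No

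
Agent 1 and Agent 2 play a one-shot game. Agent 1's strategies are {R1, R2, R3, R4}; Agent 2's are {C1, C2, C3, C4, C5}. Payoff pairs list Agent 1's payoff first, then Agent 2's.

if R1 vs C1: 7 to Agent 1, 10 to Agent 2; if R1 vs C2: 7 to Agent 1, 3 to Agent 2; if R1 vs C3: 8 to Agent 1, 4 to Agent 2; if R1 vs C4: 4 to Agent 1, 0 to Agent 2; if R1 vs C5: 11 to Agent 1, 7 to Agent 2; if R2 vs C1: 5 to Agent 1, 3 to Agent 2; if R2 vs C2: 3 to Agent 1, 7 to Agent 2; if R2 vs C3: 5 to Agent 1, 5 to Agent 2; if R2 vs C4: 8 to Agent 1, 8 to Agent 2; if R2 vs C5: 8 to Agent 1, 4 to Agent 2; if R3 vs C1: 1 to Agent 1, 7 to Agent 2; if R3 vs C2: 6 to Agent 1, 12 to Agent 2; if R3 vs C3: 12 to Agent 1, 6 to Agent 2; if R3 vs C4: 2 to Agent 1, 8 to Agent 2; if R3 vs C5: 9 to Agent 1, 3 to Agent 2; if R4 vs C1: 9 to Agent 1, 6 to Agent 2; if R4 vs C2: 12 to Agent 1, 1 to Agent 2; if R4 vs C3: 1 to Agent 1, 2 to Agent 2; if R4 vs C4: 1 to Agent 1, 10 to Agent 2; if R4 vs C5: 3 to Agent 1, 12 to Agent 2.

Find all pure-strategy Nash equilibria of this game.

Check mutual best responses: a cell is a NE iff neither player can gain by unilaterally deviating.
Agent 1's best responses — vs C1: R4 (payoff 9); vs C2: R4 (payoff 12); vs C3: R3 (payoff 12); vs C4: R2 (payoff 8); vs C5: R1 (payoff 11).
Agent 2's best responses — vs R1: C1 (payoff 10); vs R2: C4 (payoff 8); vs R3: C2 (payoff 12); vs R4: C5 (payoff 12).
The only mutual best response is (R2, C4); neither player gains by switching there.

(R2, C4)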